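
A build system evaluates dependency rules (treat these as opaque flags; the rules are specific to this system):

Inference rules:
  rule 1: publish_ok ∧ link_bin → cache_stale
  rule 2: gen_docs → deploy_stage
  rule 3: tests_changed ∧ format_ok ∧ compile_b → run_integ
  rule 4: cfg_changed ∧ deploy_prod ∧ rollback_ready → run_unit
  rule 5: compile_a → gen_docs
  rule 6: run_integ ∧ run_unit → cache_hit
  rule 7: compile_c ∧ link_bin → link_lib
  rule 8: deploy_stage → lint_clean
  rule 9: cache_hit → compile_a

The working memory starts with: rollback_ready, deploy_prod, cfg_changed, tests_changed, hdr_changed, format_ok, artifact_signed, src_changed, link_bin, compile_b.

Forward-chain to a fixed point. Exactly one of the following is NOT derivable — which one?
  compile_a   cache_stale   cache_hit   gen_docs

Round 1 fires rule 3, rule 4, giving run_integ, run_unit.
Round 2 fires rule 6, giving cache_hit.
Round 3 fires rule 9, giving compile_a.
Round 4 fires rule 5, giving gen_docs.
Round 5 fires rule 2, giving deploy_stage.
Round 6 fires rule 8, giving lint_clean.
Derived: cache_hit (round 2), gen_docs (round 4), compile_a (round 3). cache_stale never appears in any round.

cache_stale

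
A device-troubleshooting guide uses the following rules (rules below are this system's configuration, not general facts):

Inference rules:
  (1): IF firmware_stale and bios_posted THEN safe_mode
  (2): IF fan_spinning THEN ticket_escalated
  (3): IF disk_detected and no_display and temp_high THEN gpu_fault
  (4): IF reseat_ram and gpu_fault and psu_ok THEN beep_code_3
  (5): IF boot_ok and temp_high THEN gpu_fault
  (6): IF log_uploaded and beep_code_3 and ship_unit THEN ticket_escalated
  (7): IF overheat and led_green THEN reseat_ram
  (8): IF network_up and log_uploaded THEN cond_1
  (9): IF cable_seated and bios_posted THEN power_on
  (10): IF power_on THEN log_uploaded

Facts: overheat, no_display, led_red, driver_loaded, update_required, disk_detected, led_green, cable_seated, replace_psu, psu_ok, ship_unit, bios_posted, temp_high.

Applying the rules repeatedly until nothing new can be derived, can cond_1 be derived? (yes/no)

no

Round 1 fires (3), (7), (9), giving gpu_fault, reseat_ram, power_on.
Round 2 fires (4), (10), giving beep_code_3, log_uploaded.
Round 3 fires (6), giving ticket_escalated.
Fixed point reached. cond_1 is concluded only by (8); (8) needs network_up (never derived).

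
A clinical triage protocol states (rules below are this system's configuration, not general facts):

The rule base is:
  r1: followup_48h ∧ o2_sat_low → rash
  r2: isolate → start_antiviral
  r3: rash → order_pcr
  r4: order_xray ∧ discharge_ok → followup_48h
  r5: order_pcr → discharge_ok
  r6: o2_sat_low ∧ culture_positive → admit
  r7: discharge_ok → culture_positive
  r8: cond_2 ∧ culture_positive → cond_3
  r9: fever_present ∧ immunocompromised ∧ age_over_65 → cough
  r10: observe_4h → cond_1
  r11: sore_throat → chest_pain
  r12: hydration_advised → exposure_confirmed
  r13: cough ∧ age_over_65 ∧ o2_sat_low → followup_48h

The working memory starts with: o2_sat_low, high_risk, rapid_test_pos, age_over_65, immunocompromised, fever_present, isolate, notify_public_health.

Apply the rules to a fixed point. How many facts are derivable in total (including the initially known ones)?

Round 1 — r2, r9, derive start_antiviral, cough.
Round 2 — r13, derive followup_48h.
Round 3 — r1, derive rash.
Round 4 — r3, derive order_pcr.
Round 5 — r5, derive discharge_ok.
Round 6 — r7, derive culture_positive.
Round 7 — r6, derive admit.
Closure: {admit, age_over_65, cough, culture_positive, discharge_ok, fever_present, followup_48h, high_risk, immunocompromised, isolate, notify_public_health, o2_sat_low, order_pcr, rapid_test_pos, rash, start_antiviral} — 16 facts.

16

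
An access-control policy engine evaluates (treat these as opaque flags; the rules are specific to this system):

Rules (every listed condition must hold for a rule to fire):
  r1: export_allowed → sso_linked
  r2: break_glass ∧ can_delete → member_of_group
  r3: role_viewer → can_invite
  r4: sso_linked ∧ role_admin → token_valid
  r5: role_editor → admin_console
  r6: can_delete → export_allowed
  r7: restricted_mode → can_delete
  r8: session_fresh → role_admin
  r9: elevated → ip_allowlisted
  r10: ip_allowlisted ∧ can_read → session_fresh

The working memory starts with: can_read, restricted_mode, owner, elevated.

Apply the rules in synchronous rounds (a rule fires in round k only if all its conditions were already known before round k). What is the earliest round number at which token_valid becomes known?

4

[1] r7 [restricted_mode → can_delete]; r9 [elevated → ip_allowlisted]. ⇒ new: can_delete, ip_allowlisted.
[2] r6 [can_delete → export_allowed]; r10 [ip_allowlisted ∧ can_read → session_fresh]. ⇒ new: export_allowed, session_fresh.
[3] r1 [export_allowed → sso_linked]; r8 [session_fresh → role_admin]. ⇒ new: sso_linked, role_admin.
[4] r4 [sso_linked ∧ role_admin → token_valid]. ⇒ new: token_valid.
token_valid first appears in round 4.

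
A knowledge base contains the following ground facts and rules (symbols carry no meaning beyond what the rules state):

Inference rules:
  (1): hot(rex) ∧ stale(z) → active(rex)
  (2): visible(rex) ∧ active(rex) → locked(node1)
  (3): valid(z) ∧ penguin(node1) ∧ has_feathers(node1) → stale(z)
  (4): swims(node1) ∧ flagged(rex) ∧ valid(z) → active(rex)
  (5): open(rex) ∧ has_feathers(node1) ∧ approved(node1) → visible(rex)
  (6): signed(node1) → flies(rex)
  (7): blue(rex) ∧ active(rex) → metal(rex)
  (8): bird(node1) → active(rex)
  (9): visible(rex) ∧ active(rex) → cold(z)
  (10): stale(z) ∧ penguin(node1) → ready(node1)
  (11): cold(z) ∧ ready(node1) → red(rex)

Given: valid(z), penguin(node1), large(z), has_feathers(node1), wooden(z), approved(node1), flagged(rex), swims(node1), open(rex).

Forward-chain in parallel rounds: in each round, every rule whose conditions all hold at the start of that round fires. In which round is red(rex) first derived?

Round 1 — (3), (4), (5), derive stale(z), active(rex), visible(rex).
Round 2 — (2), (9), (10), derive locked(node1), cold(z), ready(node1).
Round 3 — (11), derive red(rex).
red(rex) first appears in round 3.

3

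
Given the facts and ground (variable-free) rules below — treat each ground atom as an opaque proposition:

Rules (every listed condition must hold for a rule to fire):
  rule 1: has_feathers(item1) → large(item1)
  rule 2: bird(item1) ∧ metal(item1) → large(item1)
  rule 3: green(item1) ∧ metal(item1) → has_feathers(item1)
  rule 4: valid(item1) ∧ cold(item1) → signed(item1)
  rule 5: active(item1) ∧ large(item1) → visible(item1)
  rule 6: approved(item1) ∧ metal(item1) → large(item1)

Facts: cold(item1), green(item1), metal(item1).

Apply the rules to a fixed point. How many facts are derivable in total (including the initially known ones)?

Round 1: rule 3 [green(item1) ∧ metal(item1) → has_feathers(item1)]. New: has_feathers(item1).
Round 2: rule 1 [has_feathers(item1) → large(item1)]. New: large(item1).
Closure: {cold(item1), green(item1), has_feathers(item1), large(item1), metal(item1)} — 5 facts.

5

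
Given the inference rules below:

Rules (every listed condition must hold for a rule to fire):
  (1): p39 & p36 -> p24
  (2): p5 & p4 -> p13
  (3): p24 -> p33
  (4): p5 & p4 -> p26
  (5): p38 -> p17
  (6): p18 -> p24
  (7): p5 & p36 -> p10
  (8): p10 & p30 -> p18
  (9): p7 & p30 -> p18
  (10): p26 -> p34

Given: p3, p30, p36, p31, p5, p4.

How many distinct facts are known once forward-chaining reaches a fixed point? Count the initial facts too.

Round 1 — (2), (4), (7), derive p13, p26, p10.
Round 2 — (8), (10), derive p18, p34.
Round 3 — (6), derive p24.
Round 4 — (3), derive p33.
Closure: {p10, p13, p18, p24, p26, p3, p30, p31, p33, p34, p36, p4, p5} — 13 facts.

13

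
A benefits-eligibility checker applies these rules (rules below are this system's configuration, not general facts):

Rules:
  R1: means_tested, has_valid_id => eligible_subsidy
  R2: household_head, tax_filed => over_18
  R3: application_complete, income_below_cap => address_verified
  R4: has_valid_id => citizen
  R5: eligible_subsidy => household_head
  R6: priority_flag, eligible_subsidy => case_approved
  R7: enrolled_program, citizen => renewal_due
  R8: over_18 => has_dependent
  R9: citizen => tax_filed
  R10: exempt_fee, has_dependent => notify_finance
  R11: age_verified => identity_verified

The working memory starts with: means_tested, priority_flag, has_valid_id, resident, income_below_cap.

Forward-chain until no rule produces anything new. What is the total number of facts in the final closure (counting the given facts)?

12

Round 1: R1 [means_tested, has_valid_id => eligible_subsidy]; R4 [has_valid_id => citizen]. Adds eligible_subsidy, citizen.
Round 2: R5 [eligible_subsidy => household_head]; R6 [priority_flag, eligible_subsidy => case_approved]; R9 [citizen => tax_filed]. Adds household_head, case_approved, tax_filed.
Round 3: R2 [household_head, tax_filed => over_18]. Adds over_18.
Round 4: R8 [over_18 => has_dependent]. Adds has_dependent.
Closure: {case_approved, citizen, eligible_subsidy, has_dependent, has_valid_id, household_head, income_below_cap, means_tested, over_18, priority_flag, resident, tax_filed} — 12 facts.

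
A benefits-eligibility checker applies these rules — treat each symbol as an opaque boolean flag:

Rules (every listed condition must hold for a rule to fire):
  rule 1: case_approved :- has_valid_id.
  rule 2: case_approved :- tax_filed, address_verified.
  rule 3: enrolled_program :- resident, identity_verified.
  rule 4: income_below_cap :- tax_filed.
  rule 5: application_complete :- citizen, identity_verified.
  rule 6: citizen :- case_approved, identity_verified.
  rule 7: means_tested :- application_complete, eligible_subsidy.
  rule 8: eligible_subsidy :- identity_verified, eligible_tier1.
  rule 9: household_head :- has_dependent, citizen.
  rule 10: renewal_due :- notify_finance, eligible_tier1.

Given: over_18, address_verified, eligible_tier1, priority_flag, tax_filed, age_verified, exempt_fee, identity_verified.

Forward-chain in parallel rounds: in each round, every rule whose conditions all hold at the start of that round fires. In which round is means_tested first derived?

Round 1 — rule 2, rule 4, rule 8, derive case_approved, income_below_cap, eligible_subsidy.
Round 2 — rule 6, derive citizen.
Round 3 — rule 5, derive application_complete.
Round 4 — rule 7, derive means_tested.
means_tested first appears in round 4.

4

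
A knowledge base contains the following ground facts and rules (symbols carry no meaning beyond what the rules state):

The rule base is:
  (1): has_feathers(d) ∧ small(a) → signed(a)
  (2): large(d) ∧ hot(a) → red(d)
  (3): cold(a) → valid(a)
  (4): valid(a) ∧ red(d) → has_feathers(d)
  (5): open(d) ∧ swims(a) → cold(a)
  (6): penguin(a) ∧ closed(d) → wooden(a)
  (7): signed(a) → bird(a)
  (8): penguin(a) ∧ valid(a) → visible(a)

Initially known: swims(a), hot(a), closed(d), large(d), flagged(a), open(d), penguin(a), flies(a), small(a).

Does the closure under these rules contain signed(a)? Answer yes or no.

yes

Round 1 — (2), (5), (6), derive red(d), cold(a), wooden(a).
Round 2 — (3), derive valid(a).
Round 3 — (4), (8), derive has_feathers(d), visible(a).
Round 4 — (1), derive signed(a).
Round 5 — (7), derive bird(a).
signed(a) appears in round 4, so it is derivable.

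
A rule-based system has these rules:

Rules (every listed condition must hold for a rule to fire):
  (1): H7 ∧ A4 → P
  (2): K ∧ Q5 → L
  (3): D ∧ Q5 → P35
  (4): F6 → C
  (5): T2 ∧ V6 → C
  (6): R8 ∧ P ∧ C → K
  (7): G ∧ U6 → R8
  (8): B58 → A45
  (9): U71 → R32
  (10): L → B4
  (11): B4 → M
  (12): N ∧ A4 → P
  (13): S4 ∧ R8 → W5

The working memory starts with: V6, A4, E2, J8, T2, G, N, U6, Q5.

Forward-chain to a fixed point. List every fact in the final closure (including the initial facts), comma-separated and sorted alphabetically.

A4, B4, C, E2, G, J8, K, L, M, N, P, Q5, R8, T2, U6, V6

Round 1: (5) [T2 ∧ V6 → C]; (7) [G ∧ U6 → R8]; (12) [N ∧ A4 → P]. Adds C, R8, P.
Round 2: (6) [R8 ∧ P ∧ C → K]. Adds K.
Round 3: (2) [K ∧ Q5 → L]. Adds L.
Round 4: (10) [L → B4]. Adds B4.
Round 5: (11) [B4 → M]. Adds M.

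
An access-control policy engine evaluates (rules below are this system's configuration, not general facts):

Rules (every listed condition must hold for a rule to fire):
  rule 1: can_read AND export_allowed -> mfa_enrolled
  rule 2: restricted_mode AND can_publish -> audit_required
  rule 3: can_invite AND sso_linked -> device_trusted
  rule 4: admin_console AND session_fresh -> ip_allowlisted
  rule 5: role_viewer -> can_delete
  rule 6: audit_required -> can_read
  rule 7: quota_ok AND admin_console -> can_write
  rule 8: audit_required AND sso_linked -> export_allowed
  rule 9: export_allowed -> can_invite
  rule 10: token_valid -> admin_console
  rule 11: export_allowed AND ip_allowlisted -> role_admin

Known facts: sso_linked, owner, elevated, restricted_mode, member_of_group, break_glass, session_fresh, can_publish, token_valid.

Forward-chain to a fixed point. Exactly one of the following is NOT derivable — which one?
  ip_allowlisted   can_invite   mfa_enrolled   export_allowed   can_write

can_write

Round 1 fires rule 2, rule 10, giving audit_required, admin_console.
Round 2 fires rule 4, rule 6, rule 8, giving ip_allowlisted, can_read, export_allowed.
Round 3 fires rule 1, rule 9, rule 11, giving mfa_enrolled, can_invite, role_admin.
Round 4 fires rule 3, giving device_trusted.
Derived: ip_allowlisted (round 2), can_invite (round 3), mfa_enrolled (round 3), export_allowed (round 2). can_write never appears in any round.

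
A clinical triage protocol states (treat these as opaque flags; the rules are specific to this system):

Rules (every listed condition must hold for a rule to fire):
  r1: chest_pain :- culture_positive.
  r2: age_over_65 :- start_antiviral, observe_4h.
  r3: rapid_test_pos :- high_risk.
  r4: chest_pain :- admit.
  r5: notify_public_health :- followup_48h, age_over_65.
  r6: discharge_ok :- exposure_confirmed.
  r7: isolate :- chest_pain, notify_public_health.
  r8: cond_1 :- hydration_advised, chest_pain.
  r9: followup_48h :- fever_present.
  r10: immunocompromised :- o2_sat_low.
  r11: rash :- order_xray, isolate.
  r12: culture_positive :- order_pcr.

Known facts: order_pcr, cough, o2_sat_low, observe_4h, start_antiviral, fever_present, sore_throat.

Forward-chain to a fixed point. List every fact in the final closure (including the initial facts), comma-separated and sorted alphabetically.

age_over_65, chest_pain, cough, culture_positive, fever_present, followup_48h, immunocompromised, isolate, notify_public_health, o2_sat_low, observe_4h, order_pcr, sore_throat, start_antiviral

[1] r2 [age_over_65 :- start_antiviral, observe_4h.]; r9 [followup_48h :- fever_present.]; r10 [immunocompromised :- o2_sat_low.]; r12 [culture_positive :- order_pcr.]. ⇒ new: age_over_65, followup_48h, immunocompromised, culture_positive.
[2] r1 [chest_pain :- culture_positive.]; r5 [notify_public_health :- followup_48h, age_over_65.]. ⇒ new: chest_pain, notify_public_health.
[3] r7 [isolate :- chest_pain, notify_public_health.]. ⇒ new: isolate.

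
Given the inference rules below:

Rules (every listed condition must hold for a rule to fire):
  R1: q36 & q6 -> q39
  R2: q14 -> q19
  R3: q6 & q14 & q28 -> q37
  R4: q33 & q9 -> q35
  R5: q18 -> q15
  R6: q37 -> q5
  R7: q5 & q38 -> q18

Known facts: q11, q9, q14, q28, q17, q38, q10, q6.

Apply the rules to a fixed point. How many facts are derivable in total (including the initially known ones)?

Round 1 fires R2, R3, giving q19, q37.
Round 2 fires R6, giving q5.
Round 3 fires R7, giving q18.
Round 4 fires R5, giving q15.
Closure: {q10, q11, q14, q15, q17, q18, q19, q28, q37, q38, q5, q6, q9} — 13 facts.

13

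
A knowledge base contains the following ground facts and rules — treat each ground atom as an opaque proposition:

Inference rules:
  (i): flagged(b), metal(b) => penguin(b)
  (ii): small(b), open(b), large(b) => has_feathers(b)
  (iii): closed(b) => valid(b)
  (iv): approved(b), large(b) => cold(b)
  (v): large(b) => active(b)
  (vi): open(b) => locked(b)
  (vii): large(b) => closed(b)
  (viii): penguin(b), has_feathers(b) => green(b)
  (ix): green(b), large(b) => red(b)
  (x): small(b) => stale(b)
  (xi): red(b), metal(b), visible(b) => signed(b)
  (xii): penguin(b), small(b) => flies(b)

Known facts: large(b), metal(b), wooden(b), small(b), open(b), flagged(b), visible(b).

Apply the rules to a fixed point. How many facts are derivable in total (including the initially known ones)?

18

Round 1: (i) [flagged(b), metal(b) => penguin(b)]; (ii) [small(b), open(b), large(b) => has_feathers(b)]; (v) [large(b) => active(b)]; (vi) [open(b) => locked(b)]; (vii) [large(b) => closed(b)]; (x) [small(b) => stale(b)]. Adds penguin(b), has_feathers(b), active(b), locked(b), closed(b), stale(b).
Round 2: (iii) [closed(b) => valid(b)]; (viii) [penguin(b), has_feathers(b) => green(b)]; (xii) [penguin(b), small(b) => flies(b)]. Adds valid(b), green(b), flies(b).
Round 3: (ix) [green(b), large(b) => red(b)]. Adds red(b).
Round 4: (xi) [red(b), metal(b), visible(b) => signed(b)]. Adds signed(b).
Closure: {active(b), closed(b), flagged(b), flies(b), green(b), has_feathers(b), large(b), locked(b), metal(b), open(b), penguin(b), red(b), signed(b), small(b), stale(b), valid(b), visible(b), wooden(b)} — 18 facts.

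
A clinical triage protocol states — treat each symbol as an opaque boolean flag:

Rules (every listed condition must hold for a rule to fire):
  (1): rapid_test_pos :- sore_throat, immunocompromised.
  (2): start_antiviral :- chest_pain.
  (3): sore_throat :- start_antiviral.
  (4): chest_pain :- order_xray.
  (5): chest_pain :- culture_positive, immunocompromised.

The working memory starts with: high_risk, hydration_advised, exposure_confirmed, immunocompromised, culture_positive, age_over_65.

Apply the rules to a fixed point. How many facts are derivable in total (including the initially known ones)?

Round 1 — (5), derive chest_pain.
Round 2 — (2), derive start_antiviral.
Round 3 — (3), derive sore_throat.
Round 4 — (1), derive rapid_test_pos.
Closure: {age_over_65, chest_pain, culture_positive, exposure_confirmed, high_risk, hydration_advised, immunocompromised, rapid_test_pos, sore_throat, start_antiviral} — 10 facts.

10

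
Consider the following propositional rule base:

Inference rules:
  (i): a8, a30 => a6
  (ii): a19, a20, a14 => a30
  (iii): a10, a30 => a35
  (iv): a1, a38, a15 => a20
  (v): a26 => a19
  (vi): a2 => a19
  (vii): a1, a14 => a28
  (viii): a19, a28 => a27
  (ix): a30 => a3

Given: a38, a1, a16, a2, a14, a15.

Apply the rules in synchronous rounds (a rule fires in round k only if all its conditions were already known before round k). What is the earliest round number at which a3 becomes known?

3

Round 1: (iv) [a1, a38, a15 => a20]; (vi) [a2 => a19]; (vii) [a1, a14 => a28]. Adds a20, a19, a28.
Round 2: (ii) [a19, a20, a14 => a30]; (viii) [a19, a28 => a27]. Adds a30, a27.
Round 3: (ix) [a30 => a3]. Adds a3.
a3 first appears in round 3.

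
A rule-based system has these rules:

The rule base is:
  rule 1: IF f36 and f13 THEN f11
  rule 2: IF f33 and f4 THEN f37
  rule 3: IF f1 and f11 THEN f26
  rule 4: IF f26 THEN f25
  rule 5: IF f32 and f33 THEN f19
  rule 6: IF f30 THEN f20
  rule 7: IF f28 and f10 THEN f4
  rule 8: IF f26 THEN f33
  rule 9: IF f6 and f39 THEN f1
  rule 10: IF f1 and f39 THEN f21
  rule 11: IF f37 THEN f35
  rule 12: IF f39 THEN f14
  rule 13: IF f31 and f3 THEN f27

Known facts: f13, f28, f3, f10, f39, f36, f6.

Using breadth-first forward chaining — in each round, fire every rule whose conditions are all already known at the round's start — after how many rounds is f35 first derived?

Round 1: rule 1 [IF f36 and f13 THEN f11]; rule 7 [IF f28 and f10 THEN f4]; rule 9 [IF f6 and f39 THEN f1]; rule 12 [IF f39 THEN f14]. Adds f11, f4, f1, f14.
Round 2: rule 3 [IF f1 and f11 THEN f26]; rule 10 [IF f1 and f39 THEN f21]. Adds f26, f21.
Round 3: rule 4 [IF f26 THEN f25]; rule 8 [IF f26 THEN f33]. Adds f25, f33.
Round 4: rule 2 [IF f33 and f4 THEN f37]. Adds f37.
Round 5: rule 11 [IF f37 THEN f35]. Adds f35.
f35 first appears in round 5.

5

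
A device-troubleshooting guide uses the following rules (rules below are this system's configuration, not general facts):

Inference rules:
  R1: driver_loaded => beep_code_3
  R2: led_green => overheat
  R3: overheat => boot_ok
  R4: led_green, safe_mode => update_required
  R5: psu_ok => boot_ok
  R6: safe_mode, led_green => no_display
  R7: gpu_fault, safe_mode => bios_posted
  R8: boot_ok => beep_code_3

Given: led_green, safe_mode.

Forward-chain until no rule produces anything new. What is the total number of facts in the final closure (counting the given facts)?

Round 1 fires R2, R4, R6, giving overheat, update_required, no_display.
Round 2 fires R3, giving boot_ok.
Round 3 fires R8, giving beep_code_3.
Closure: {beep_code_3, boot_ok, led_green, no_display, overheat, safe_mode, update_required} — 7 facts.

7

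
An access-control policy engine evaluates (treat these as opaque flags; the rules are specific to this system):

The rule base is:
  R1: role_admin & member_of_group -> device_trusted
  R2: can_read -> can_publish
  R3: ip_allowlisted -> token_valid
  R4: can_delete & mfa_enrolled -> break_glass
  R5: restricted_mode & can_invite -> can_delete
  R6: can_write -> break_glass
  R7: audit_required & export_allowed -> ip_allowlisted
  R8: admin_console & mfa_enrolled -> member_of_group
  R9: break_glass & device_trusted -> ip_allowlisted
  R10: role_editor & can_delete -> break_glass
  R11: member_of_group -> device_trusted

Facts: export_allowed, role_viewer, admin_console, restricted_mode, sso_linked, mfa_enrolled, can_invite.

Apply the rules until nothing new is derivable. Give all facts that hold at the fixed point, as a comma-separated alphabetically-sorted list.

[1] R5 [restricted_mode & can_invite -> can_delete]; R8 [admin_console & mfa_enrolled -> member_of_group]. ⇒ new: can_delete, member_of_group.
[2] R4 [can_delete & mfa_enrolled -> break_glass]; R11 [member_of_group -> device_trusted]. ⇒ new: break_glass, device_trusted.
[3] R9 [break_glass & device_trusted -> ip_allowlisted]. ⇒ new: ip_allowlisted.
[4] R3 [ip_allowlisted -> token_valid]. ⇒ new: token_valid.

admin_console, break_glass, can_delete, can_invite, device_trusted, export_allowed, ip_allowlisted, member_of_group, mfa_enrolled, restricted_mode, role_viewer, sso_linked, token_valid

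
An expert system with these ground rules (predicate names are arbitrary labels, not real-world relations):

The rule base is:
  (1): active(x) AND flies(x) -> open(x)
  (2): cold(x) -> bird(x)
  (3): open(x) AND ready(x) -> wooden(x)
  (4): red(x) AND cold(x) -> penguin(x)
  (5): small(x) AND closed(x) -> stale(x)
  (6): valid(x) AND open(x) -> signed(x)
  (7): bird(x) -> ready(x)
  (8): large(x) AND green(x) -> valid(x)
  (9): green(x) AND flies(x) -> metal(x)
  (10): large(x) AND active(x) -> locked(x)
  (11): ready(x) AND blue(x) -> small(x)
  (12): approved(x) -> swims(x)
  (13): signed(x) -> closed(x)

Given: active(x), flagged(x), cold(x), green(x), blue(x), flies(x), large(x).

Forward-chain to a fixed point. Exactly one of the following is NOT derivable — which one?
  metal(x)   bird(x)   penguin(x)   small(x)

penguin(x)

[1] (1) [active(x) AND flies(x) -> open(x)]; (2) [cold(x) -> bird(x)]; (8) [large(x) AND green(x) -> valid(x)]; (9) [green(x) AND flies(x) -> metal(x)]; (10) [large(x) AND active(x) -> locked(x)]. ⇒ new: open(x), bird(x), valid(x), metal(x), locked(x).
[2] (6) [valid(x) AND open(x) -> signed(x)]; (7) [bird(x) -> ready(x)]. ⇒ new: signed(x), ready(x).
[3] (3) [open(x) AND ready(x) -> wooden(x)]; (11) [ready(x) AND blue(x) -> small(x)]; (13) [signed(x) -> closed(x)]. ⇒ new: wooden(x), small(x), closed(x).
[4] (5) [small(x) AND closed(x) -> stale(x)]. ⇒ new: stale(x).
Derived: small(x) (round 3), metal(x) (round 1), bird(x) (round 1). penguin(x) never appears in any round.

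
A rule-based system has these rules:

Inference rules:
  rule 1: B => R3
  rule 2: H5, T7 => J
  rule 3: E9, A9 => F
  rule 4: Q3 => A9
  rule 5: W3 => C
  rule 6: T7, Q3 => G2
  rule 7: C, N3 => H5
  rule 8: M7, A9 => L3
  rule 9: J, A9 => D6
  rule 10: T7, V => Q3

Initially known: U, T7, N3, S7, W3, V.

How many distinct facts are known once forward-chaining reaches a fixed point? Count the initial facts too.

13

[1] rule 5 [W3 => C]; rule 10 [T7, V => Q3]. ⇒ new: C, Q3.
[2] rule 4 [Q3 => A9]; rule 6 [T7, Q3 => G2]; rule 7 [C, N3 => H5]. ⇒ new: A9, G2, H5.
[3] rule 2 [H5, T7 => J]. ⇒ new: J.
[4] rule 9 [J, A9 => D6]. ⇒ new: D6.
Closure: {A9, C, D6, G2, H5, J, N3, Q3, S7, T7, U, V, W3} — 13 facts.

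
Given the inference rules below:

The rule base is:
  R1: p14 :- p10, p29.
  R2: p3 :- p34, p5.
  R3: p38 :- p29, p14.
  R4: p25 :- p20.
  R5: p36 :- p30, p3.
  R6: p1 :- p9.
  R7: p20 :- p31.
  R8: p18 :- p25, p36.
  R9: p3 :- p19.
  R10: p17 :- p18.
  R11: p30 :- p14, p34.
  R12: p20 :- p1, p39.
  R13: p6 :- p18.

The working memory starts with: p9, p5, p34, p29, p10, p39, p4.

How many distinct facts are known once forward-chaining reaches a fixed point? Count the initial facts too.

[1] R1 [p14 :- p10, p29.]; R2 [p3 :- p34, p5.]; R6 [p1 :- p9.]. ⇒ new: p14, p3, p1.
[2] R3 [p38 :- p29, p14.]; R11 [p30 :- p14, p34.]; R12 [p20 :- p1, p39.]. ⇒ new: p38, p30, p20.
[3] R4 [p25 :- p20.]; R5 [p36 :- p30, p3.]. ⇒ new: p25, p36.
[4] R8 [p18 :- p25, p36.]. ⇒ new: p18.
[5] R10 [p17 :- p18.]; R13 [p6 :- p18.]. ⇒ new: p17, p6.
Closure: {p1, p10, p14, p17, p18, p20, p25, p29, p3, p30, p34, p36, p38, p39, p4, p5, p6, p9} — 18 facts.

18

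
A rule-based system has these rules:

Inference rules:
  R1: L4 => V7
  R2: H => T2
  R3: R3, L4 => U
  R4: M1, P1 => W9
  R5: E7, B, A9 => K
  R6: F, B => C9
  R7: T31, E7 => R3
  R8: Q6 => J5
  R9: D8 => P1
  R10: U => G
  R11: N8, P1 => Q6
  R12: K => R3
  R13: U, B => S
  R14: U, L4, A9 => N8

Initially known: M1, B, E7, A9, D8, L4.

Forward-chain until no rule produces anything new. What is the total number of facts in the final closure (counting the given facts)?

17

Round 1 — R1, R5, R9, derive V7, K, P1.
Round 2 — R4, R12, derive W9, R3.
Round 3 — R3, derive U.
Round 4 — R10, R13, R14, derive G, S, N8.
Round 5 — R11, derive Q6.
Round 6 — R8, derive J5.
Closure: {A9, B, D8, E7, G, J5, K, L4, M1, N8, P1, Q6, R3, S, U, V7, W9} — 17 facts.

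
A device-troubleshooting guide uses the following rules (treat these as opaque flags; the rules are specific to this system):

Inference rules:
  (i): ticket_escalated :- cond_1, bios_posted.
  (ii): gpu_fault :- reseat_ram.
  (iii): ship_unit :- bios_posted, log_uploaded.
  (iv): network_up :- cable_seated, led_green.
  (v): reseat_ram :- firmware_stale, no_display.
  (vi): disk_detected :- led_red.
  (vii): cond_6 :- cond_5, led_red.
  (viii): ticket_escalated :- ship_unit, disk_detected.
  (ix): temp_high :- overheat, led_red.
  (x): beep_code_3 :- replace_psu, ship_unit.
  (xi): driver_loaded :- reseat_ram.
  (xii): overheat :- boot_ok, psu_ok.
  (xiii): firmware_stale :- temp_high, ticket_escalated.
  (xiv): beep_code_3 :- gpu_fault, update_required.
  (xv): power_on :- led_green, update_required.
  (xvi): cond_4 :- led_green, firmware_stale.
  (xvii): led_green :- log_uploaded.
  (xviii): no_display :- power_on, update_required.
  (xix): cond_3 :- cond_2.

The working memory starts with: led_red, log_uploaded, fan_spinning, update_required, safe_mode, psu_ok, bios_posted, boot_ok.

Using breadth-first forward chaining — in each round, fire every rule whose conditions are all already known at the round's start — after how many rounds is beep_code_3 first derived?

Round 1: (iii) [ship_unit :- bios_posted, log_uploaded.]; (vi) [disk_detected :- led_red.]; (xii) [overheat :- boot_ok, psu_ok.]; (xvii) [led_green :- log_uploaded.]. New: ship_unit, disk_detected, overheat, led_green.
Round 2: (viii) [ticket_escalated :- ship_unit, disk_detected.]; (ix) [temp_high :- overheat, led_red.]; (xv) [power_on :- led_green, update_required.]. New: ticket_escalated, temp_high, power_on.
Round 3: (xiii) [firmware_stale :- temp_high, ticket_escalated.]; (xviii) [no_display :- power_on, update_required.]. New: firmware_stale, no_display.
Round 4: (v) [reseat_ram :- firmware_stale, no_display.]; (xvi) [cond_4 :- led_green, firmware_stale.]. New: reseat_ram, cond_4.
Round 5: (ii) [gpu_fault :- reseat_ram.]; (xi) [driver_loaded :- reseat_ram.]. New: gpu_fault, driver_loaded.
Round 6: (xiv) [beep_code_3 :- gpu_fault, update_required.]. New: beep_code_3.
beep_code_3 first appears in round 6.

6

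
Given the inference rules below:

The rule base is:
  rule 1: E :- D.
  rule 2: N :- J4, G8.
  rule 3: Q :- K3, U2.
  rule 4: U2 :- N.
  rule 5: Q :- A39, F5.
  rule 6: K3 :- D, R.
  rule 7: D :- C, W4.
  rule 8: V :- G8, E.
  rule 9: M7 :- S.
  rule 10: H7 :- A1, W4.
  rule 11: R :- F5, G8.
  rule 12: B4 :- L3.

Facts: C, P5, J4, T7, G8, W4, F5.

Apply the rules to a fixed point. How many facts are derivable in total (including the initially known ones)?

15

Round 1 — rule 2, rule 7, rule 11, derive N, D, R.
Round 2 — rule 1, rule 4, rule 6, derive E, U2, K3.
Round 3 — rule 3, rule 8, derive Q, V.
Closure: {C, D, E, F5, G8, J4, K3, N, P5, Q, R, T7, U2, V, W4} — 15 facts.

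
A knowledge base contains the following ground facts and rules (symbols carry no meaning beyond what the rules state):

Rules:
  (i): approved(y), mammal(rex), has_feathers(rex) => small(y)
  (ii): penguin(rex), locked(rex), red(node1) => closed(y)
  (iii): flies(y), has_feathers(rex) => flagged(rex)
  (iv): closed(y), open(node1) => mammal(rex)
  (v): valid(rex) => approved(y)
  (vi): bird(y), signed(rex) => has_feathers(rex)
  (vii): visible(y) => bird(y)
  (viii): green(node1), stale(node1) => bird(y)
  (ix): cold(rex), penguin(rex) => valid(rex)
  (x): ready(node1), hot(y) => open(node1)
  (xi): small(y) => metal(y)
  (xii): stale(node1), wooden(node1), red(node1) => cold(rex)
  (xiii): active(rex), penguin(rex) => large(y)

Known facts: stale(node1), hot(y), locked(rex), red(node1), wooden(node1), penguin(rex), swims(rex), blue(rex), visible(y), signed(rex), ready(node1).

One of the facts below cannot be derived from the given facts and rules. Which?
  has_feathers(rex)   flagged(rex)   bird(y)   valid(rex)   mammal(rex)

flagged(rex)

Round 1: (ii) [penguin(rex), locked(rex), red(node1) => closed(y)]; (vii) [visible(y) => bird(y)]; (x) [ready(node1), hot(y) => open(node1)]; (xii) [stale(node1), wooden(node1), red(node1) => cold(rex)]. New: closed(y), bird(y), open(node1), cold(rex).
Round 2: (iv) [closed(y), open(node1) => mammal(rex)]; (vi) [bird(y), signed(rex) => has_feathers(rex)]; (ix) [cold(rex), penguin(rex) => valid(rex)]. New: mammal(rex), has_feathers(rex), valid(rex).
Round 3: (v) [valid(rex) => approved(y)]. New: approved(y).
Round 4: (i) [approved(y), mammal(rex), has_feathers(rex) => small(y)]. New: small(y).
Round 5: (xi) [small(y) => metal(y)]. New: metal(y).
Derived: bird(y) (round 1), has_feathers(rex) (round 2), mammal(rex) (round 2), valid(rex) (round 2). flagged(rex) never appears in any round.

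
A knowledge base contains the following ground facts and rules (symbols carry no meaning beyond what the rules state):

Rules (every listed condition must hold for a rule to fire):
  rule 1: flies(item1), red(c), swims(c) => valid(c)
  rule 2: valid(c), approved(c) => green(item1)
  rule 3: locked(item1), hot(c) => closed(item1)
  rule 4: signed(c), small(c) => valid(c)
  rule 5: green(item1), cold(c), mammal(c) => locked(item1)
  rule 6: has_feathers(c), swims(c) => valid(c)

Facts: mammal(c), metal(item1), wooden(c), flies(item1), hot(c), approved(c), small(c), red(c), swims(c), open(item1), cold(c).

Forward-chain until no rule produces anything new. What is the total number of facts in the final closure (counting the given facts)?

15

[1] rule 1 [flies(item1), red(c), swims(c) => valid(c)]. ⇒ new: valid(c).
[2] rule 2 [valid(c), approved(c) => green(item1)]. ⇒ new: green(item1).
[3] rule 5 [green(item1), cold(c), mammal(c) => locked(item1)]. ⇒ new: locked(item1).
[4] rule 3 [locked(item1), hot(c) => closed(item1)]. ⇒ new: closed(item1).
Closure: {approved(c), closed(item1), cold(c), flies(item1), green(item1), hot(c), locked(item1), mammal(c), metal(item1), open(item1), red(c), small(c), swims(c), valid(c), wooden(c)} — 15 facts.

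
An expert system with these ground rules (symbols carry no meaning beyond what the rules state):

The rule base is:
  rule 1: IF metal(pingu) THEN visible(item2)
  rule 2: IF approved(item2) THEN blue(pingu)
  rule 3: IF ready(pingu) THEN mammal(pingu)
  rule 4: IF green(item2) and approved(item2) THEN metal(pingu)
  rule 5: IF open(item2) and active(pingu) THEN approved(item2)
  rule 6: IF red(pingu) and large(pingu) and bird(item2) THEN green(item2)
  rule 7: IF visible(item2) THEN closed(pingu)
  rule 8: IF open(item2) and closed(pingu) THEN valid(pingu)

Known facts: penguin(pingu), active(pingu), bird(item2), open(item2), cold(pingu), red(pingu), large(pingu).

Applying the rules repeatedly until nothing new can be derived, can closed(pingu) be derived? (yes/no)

Round 1 — rule 5, rule 6, derive approved(item2), green(item2).
Round 2 — rule 2, rule 4, derive blue(pingu), metal(pingu).
Round 3 — rule 1, derive visible(item2).
Round 4 — rule 7, derive closed(pingu).
Round 5 — rule 8, derive valid(pingu).
closed(pingu) appears in round 4, so it is derivable.

yes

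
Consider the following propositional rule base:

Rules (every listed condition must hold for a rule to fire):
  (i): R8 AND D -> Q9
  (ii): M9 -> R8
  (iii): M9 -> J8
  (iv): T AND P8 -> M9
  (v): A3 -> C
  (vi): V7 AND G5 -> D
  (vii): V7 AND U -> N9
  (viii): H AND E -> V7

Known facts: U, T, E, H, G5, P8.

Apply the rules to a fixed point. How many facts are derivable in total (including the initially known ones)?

Round 1 — (iv), (viii), derive M9, V7.
Round 2 — (ii), (iii), (vi), (vii), derive R8, J8, D, N9.
Round 3 — (i), derive Q9.
Closure: {D, E, G5, H, J8, M9, N9, P8, Q9, R8, T, U, V7} — 13 facts.

13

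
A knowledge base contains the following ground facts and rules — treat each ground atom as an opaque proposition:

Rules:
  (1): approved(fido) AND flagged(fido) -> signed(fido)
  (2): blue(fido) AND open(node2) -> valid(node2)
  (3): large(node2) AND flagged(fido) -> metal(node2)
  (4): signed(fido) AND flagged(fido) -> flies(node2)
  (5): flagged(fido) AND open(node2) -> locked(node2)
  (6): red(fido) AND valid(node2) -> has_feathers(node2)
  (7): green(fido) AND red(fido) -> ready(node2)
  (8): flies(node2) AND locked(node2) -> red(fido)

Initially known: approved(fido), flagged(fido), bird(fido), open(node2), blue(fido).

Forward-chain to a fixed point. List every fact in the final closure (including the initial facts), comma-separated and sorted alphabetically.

Round 1: (1) [approved(fido) AND flagged(fido) -> signed(fido)]; (2) [blue(fido) AND open(node2) -> valid(node2)]; (5) [flagged(fido) AND open(node2) -> locked(node2)]. Adds signed(fido), valid(node2), locked(node2).
Round 2: (4) [signed(fido) AND flagged(fido) -> flies(node2)]. Adds flies(node2).
Round 3: (8) [flies(node2) AND locked(node2) -> red(fido)]. Adds red(fido).
Round 4: (6) [red(fido) AND valid(node2) -> has_feathers(node2)]. Adds has_feathers(node2).

approved(fido), bird(fido), blue(fido), flagged(fido), flies(node2), has_feathers(node2), locked(node2), open(node2), red(fido), signed(fido), valid(node2)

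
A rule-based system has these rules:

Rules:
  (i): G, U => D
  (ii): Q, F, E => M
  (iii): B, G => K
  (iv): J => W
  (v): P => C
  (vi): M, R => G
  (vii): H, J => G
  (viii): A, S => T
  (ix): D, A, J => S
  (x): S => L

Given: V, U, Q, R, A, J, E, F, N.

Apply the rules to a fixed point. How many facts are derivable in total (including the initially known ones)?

16

Round 1 — (ii), (iv), derive M, W.
Round 2 — (vi), derive G.
Round 3 — (i), derive D.
Round 4 — (ix), derive S.
Round 5 — (viii), (x), derive T, L.
Closure: {A, D, E, F, G, J, L, M, N, Q, R, S, T, U, V, W} — 16 facts.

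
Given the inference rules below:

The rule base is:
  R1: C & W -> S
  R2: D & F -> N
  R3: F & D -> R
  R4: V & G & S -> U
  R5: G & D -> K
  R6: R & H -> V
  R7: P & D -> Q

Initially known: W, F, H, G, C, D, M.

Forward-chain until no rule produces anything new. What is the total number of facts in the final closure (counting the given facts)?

Round 1: R1 [C & W -> S]; R2 [D & F -> N]; R3 [F & D -> R]; R5 [G & D -> K]. Adds S, N, R, K.
Round 2: R6 [R & H -> V]. Adds V.
Round 3: R4 [V & G & S -> U]. Adds U.
Closure: {C, D, F, G, H, K, M, N, R, S, U, V, W} — 13 facts.

13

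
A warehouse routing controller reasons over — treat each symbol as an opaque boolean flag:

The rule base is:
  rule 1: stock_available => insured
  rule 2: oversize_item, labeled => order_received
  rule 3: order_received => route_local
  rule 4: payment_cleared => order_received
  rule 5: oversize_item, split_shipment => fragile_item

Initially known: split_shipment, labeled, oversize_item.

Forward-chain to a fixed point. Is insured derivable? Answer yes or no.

[1] rule 2 [oversize_item, labeled => order_received]; rule 5 [oversize_item, split_shipment => fragile_item]. ⇒ new: order_received, fragile_item.
[2] rule 3 [order_received => route_local]. ⇒ new: route_local.
Fixed point reached. insured is concluded only by rule 1; rule 1 needs stock_available (never derived).

no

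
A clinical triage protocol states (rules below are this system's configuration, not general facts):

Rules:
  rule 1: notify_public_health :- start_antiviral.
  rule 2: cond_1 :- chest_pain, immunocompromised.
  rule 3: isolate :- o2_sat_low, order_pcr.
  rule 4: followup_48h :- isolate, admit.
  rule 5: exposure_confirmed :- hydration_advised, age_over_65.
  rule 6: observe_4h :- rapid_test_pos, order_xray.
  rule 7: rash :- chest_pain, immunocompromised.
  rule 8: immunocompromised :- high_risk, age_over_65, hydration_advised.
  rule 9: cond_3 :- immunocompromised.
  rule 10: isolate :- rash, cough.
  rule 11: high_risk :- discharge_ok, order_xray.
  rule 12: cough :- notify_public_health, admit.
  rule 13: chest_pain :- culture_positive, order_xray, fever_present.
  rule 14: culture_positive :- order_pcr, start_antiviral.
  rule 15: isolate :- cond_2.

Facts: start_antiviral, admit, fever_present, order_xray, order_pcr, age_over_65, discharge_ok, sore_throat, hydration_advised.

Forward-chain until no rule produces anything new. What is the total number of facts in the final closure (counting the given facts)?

Round 1: rule 1 [notify_public_health :- start_antiviral.]; rule 5 [exposure_confirmed :- hydration_advised, age_over_65.]; rule 11 [high_risk :- discharge_ok, order_xray.]; rule 14 [culture_positive :- order_pcr, start_antiviral.]. New: notify_public_health, exposure_confirmed, high_risk, culture_positive.
Round 2: rule 8 [immunocompromised :- high_risk, age_over_65, hydration_advised.]; rule 12 [cough :- notify_public_health, admit.]; rule 13 [chest_pain :- culture_positive, order_xray, fever_present.]. New: immunocompromised, cough, chest_pain.
Round 3: rule 2 [cond_1 :- chest_pain, immunocompromised.]; rule 7 [rash :- chest_pain, immunocompromised.]; rule 9 [cond_3 :- immunocompromised.]. New: cond_1, rash, cond_3.
Round 4: rule 10 [isolate :- rash, cough.]. New: isolate.
Round 5: rule 4 [followup_48h :- isolate, admit.]. New: followup_48h.
Closure: {admit, age_over_65, chest_pain, cond_1, cond_3, cough, culture_positive, discharge_ok, exposure_confirmed, fever_present, followup_48h, high_risk, hydration_advised, immunocompromised, isolate, notify_public_health, order_pcr, order_xray, rash, sore_throat, start_antiviral} — 21 facts.

21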